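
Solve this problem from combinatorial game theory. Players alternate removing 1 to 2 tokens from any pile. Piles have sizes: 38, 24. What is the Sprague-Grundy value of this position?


Subtraction set: {1, 2}
For this subtraction set, G(n) = n mod 3 (period = max + 1 = 3).
Pile 1 (size 38): G(38) = 38 mod 3 = 2
Pile 2 (size 24): G(24) = 24 mod 3 = 0
Total Grundy value = XOR of all: 2 XOR 0 = 2

2


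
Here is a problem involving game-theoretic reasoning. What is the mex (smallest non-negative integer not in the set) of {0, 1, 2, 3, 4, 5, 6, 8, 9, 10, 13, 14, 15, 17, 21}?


Set = {0, 1, 2, 3, 4, 5, 6, 8, 9, 10, 13, 14, 15, 17, 21}
0 is in the set.
1 is in the set.
2 is in the set.
3 is in the set.
4 is in the set.
5 is in the set.
6 is in the set.
7 is NOT in the set. This is the mex.
mex = 7

7


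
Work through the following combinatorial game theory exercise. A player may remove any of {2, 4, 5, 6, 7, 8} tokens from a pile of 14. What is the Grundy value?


The subtraction set is S = {2, 4, 5, 6, 7, 8}.
G(k) = mex{ G(k - s) : s in S, s <= k }. We compute iteratively: G(0) = 0.
G(1) = mex({}) = 0
G(2) = mex({0}) = 1
G(3) = mex({0}) = 1
G(4) = mex({0, 1}) = 2
G(5) = mex({0, 1}) = 2
G(6) = mex({0, 1, 2}) = 3
G(7) = mex({0, 1, 2}) = 3
G(8) = mex({0, 1, 2, 3}) = 4
G(9) = mex({0, 1, 2, 3}) = 4
G(10) = mex({1, 2, 3, 4}) = 0
G(11) = mex({1, 2, 3, 4}) = 0
G(12) = mex({0, 2, 3, 4}) = 1
G(13) = mex({0, 2, 3, 4}) = 1
G(14) = mex({0, 1, 3, 4}) = 2
Therefore G(14) = 2.

2


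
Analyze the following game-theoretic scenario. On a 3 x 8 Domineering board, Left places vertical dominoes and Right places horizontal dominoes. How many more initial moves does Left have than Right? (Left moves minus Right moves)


Board is 3 x 8 (rows x cols).
Left (vertical) placements: (rows-1) * cols = 2 * 8 = 16
Right (horizontal) placements: rows * (cols-1) = 3 * 7 = 21
Advantage = Left - Right = 16 - 21 = -5

-5


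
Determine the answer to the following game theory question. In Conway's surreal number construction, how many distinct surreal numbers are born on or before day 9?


Day 0: {|} = 0 is born. Count = 1.
Day n: the number of surreal numbers born by day n is 2^(n+1) - 1.
By day 0: 2^1 - 1 = 1
By day 1: 2^2 - 1 = 3
By day 2: 2^3 - 1 = 7
By day 3: 2^4 - 1 = 15
By day 4: 2^5 - 1 = 31
By day 5: 2^6 - 1 = 63
By day 6: 2^7 - 1 = 127
By day 7: 2^8 - 1 = 255
By day 8: 2^9 - 1 = 511
By day 9: 2^10 - 1 = 1023
By day 9: 1023 surreal numbers.

1023


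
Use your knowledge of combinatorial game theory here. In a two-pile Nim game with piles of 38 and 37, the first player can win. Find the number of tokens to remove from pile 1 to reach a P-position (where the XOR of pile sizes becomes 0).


Piles: 38 and 37
Current XOR: 38 XOR 37 = 3 (non-zero, so this is an N-position).
To make the XOR zero, we need to find a move that balances the piles.
For pile 1 (size 38): target = 38 XOR 3 = 37
We reduce pile 1 from 38 to 37.
Tokens removed: 38 - 37 = 1
Verification: 37 XOR 37 = 0

1


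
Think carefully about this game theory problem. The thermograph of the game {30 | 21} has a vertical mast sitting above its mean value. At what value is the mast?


Game = {30 | 21}, a switch {a | b} with numbers a > b.
Its thermograph has left wall a - t and right wall b + t, which meet at t = (a - b)/2, where both equal (a + b)/2. So the mast (mean value) is at (a + b)/2.
Mean = (30 + (21))/2 = 51/2 = 51/2

51/2


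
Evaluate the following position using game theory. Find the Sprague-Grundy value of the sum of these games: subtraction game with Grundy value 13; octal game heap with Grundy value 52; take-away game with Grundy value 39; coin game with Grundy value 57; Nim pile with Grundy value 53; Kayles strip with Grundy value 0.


By the Sprague-Grundy theorem, the Grundy value of a sum of games is the XOR of individual Grundy values.
subtraction game: Grundy value = 13. Running XOR: 0 XOR 13 = 13
octal game heap: Grundy value = 52. Running XOR: 13 XOR 52 = 57
take-away game: Grundy value = 39. Running XOR: 57 XOR 39 = 30
coin game: Grundy value = 57. Running XOR: 30 XOR 57 = 39
Nim pile: Grundy value = 53. Running XOR: 39 XOR 53 = 18
Kayles strip: Grundy value = 0. Running XOR: 18 XOR 0 = 18
The combined Grundy value is 18.

18


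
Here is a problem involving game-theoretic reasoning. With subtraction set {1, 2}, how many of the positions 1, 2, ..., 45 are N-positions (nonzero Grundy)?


Subtraction set S = {1, 2}, so G(n) = n mod 3.
G(n) = 0 when n is a multiple of 3.
Multiples of 3 in [1, 45]: 15
N-positions (nonzero Grundy) = 45 - 15 = 30

30


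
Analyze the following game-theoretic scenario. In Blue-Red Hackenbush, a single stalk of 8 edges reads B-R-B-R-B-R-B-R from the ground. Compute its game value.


Edges (from ground): B-R-B-R-B-R-B-R
By Berlekamp's sign-expansion rule, a Blue-Red Hackenbush stalk has the value of the surreal number whose sign sequence is the edge sequence with B -> + and R -> -.
Sign sequence: +-+-+-+-
Trace the sign expansion in the surreal number tree, starting from 0:
Edge 1: B (sign +) -> bounds (0, +inf), value = 1
Edge 2: R (sign -) -> bounds (0, 1), value = 1/2
Edge 3: B (sign +) -> bounds (1/2, 1), value = 3/4
Edge 4: R (sign -) -> bounds (1/2, 3/4), value = 5/8
Edge 5: B (sign +) -> bounds (5/8, 3/4), value = 11/16
Edge 6: R (sign -) -> bounds (5/8, 11/16), value = 21/32
Edge 7: B (sign +) -> bounds (21/32, 11/16), value = 43/64
Edge 8: R (sign -) -> bounds (21/32, 43/64), value = 85/128
Game value = 85/128

85/128


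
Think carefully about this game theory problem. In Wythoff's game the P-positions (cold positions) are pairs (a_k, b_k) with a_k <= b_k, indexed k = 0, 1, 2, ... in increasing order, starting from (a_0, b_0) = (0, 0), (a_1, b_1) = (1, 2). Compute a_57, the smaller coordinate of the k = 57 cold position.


By Wythoff's theorem, a_k = floor(k * phi) and b_k = floor(k * phi^2) = a_k + k, where phi = (1 + sqrt(5))/2 is the golden ratio.
phi = (1 + sqrt(5))/2 = 1.618034
k = 57
k * phi = 57 * 1.618034 = 92.227937
a_57 = floor(k * phi) = 92

92


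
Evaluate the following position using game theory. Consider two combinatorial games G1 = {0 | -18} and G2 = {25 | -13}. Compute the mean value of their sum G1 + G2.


G1 = {0 | -18}, G2 = {25 | -13}
Each is a switch {a | b} with numbers a > b; its mean value is (a + b)/2, and mean value is additive over game sums: m(G1 + G2) = m(G1) + m(G2).
Mean of G1 = (0 + (-18))/2 = -18/2 = -9
Mean of G2 = (25 + (-13))/2 = 12/2 = 6
Mean of G1 + G2 = -9 + 6 = -3

-3


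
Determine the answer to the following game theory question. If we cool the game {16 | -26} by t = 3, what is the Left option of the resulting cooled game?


Original game: {16 | -26} (a switch {a | b} with a > b).
Cooling by t (for t below the temperature (a - b)/2 = 21) taxes each move by t: {a | b} cooled by t is {a - t | b + t}.
Cooling amount: t = 3
Cooled Left option: 16 - 3 = 13
Cooled Right option: -26 + 3 = -23
Cooled game: {13 | -23}
Left option = 13

13


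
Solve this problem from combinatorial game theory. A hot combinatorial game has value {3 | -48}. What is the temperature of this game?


The game is {3 | -48}, a switch {a | b} with numbers a > b.
Cooling {a | b} by t gives {a - t | b + t}, which stops being hot when a - t = b + t, i.e. at t = (a - b)/2. So the temperature of a switch is (a - b)/2.
Temperature = (Left option - Right option) / 2
= (3 - (-48)) / 2
= 51 / 2
= 51/2

51/2


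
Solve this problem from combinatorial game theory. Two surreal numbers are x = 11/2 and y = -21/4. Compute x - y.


x = 11/2, y = -21/4
Converting to common denominator: 4
x = 22/4, y = -21/4
x - y = 11/2 - -21/4 = 43/4

43/4


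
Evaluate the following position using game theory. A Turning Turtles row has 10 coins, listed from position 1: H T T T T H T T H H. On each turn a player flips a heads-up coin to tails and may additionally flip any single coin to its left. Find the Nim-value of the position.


Coins: H T T T T H T T H H
Key fact: a single head at position k behaves exactly like a Nim heap of size k (turning it to T and optionally flipping a coin at j < k corresponds to moving the heap from k to j, or to 0), and heads combine as a disjunctive sum (two heads at the same place would cancel, matching j XOR j = 0). So the Nim-value is the XOR of the 1-indexed positions of the heads.
Face-up positions (1-indexed): [1, 6, 9, 10]
XOR 0 with 1: 0 XOR 1 = 1
XOR 1 with 6: 1 XOR 6 = 7
XOR 7 with 9: 7 XOR 9 = 14
XOR 14 with 10: 14 XOR 10 = 4
Nim-value = 4

4


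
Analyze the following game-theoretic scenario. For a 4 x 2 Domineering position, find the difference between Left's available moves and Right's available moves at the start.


Board is 4 x 2 (rows x cols).
Left (vertical) placements: (rows-1) * cols = 3 * 2 = 6
Right (horizontal) placements: rows * (cols-1) = 4 * 1 = 4
Advantage = Left - Right = 6 - 4 = 2

2


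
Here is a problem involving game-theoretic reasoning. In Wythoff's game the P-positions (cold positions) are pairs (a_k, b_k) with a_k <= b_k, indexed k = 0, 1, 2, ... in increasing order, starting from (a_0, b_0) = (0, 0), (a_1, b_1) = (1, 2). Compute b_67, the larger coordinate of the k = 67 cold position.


By Wythoff's theorem, a_k = floor(k * phi) and b_k = floor(k * phi^2) = a_k + k, where phi = (1 + sqrt(5))/2 is the golden ratio.
phi = (1 + sqrt(5))/2 = 1.618034
phi^2 = phi + 1 = 2.618034
k = 67
k * phi^2 = 67 * 2.618034 = 175.408277
b_67 = floor(k * phi^2) = 175 (check: a_67 + k = 108 + 67 = 175)

175


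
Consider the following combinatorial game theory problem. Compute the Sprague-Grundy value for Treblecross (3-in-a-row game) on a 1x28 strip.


Treblecross: place X on empty cells; 3-in-a-row wins.
Playing within two cells of an existing X lets the opponent win at once, so sensible play treats the cells i-2..i+2 around each X as dead. The player left with no safe cell loses, so this is a normal-play take-away game on strips of safe cells.
Placing X at cell i (0-indexed) of a strip of k safe cells leaves independent strips of sizes max(0, i-2) and max(0, k-i-3). Hence G(k) = mex{ G(max(0,i-2)) XOR G(max(0,k-i-3)) : 0 <= i < k }, with G(0) = 0.
G(1): splits (0,0):0^0=0 -> mex({0}) = 1
G(2): splits (0,0):0^0=0 -> mex({0}) = 1
G(3): splits (0,0):0^0=0 -> mex({0}) = 1
G(4): splits (0,1):0^1=1 (0,0):0^0=0 -> mex({0, 1}) = 2
G(5): splits (0,2):0^1=1 (0,1):0^1=1 (0,0):0^0=0 -> mex({0, 1}) = 2
G(6) = mex({1}) = 0
G(7) = mex({0, 1, 2}) = 3
G(8) = mex({0, 1, 2}) = 3
G(9) = mex({0, 2}) = 1
G(10) = mex({0, 2, 3}) = 1
G(11) = mex({0, 3}) = 1
G(12) = mex({1, 3}) = 0
G(13) = mex({0, 1, 2, 3}) = 4
G(14) = mex({0, 1, 2}) = 3
G(15) = mex({0, 1, 2}) = 3
G(16) = mex({0, 1, 2, 4}) = 3
G(17) = mex({0, 1, 3, 4}) = 2
G(18) = mex({0, 1, 3, 4}) = 2
G(19) = mex({0, 1, 3, 5}) = 2
G(20) = mex({0, 1, 2, 3, 5}) = 4
G(21) = mex({0, 1, 2, 3, 5}) = 4
G(22) = mex({1, 2, 6}) = 0
G(23) = mex({0, 1, 2, 3, 4, 6}) = 5
G(24) = mex({0, 1, 2, 3, 4}) = 5
G(25) = mex({0, 1, 3, 4, 7}) = 2
G(26) = mex({0, 1, 3, 4, 5, 7}) = 2
G(27) = mex({0, 1, 3, 5}) = 2
G(28) = mex({0, 1, 2, 5}) = 3
Therefore G(28) = 3.

3


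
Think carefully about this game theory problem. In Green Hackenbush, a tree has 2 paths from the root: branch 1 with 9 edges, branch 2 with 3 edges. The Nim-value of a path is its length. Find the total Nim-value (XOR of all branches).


The tree has 2 branches from the ground vertex.
In Green Hackenbush, the Nim-value of a simple path of length k is k.
Branch 1: length 9, Nim-value = 9
Branch 2: length 3, Nim-value = 3
Total Nim-value = XOR of all branch values:
0 XOR 9 = 9
9 XOR 3 = 10
Nim-value of the tree = 10

10


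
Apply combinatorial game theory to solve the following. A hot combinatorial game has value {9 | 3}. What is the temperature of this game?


The game is {9 | 3}, a switch {a | b} with numbers a > b.
Cooling {a | b} by t gives {a - t | b + t}, which stops being hot when a - t = b + t, i.e. at t = (a - b)/2. So the temperature of a switch is (a - b)/2.
Temperature = (Left option - Right option) / 2
= (9 - (3)) / 2
= 6 / 2
= 3

3


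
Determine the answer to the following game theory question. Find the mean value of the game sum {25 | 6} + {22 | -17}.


G1 = {25 | 6}, G2 = {22 | -17}
Each is a switch {a | b} with numbers a > b; its mean value is (a + b)/2, and mean value is additive over game sums: m(G1 + G2) = m(G1) + m(G2).
Mean of G1 = (25 + (6))/2 = 31/2 = 31/2
Mean of G2 = (22 + (-17))/2 = 5/2 = 5/2
Mean of G1 + G2 = 31/2 + 5/2 = 18

18


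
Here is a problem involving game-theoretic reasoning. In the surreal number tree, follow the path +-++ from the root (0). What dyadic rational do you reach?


Sign expansion: +-++
Rule: track bounds (lo, hi), initially (-inf, +inf). On '+', the current value becomes lo and we move to the simplest number in (value, hi): value + 1 if hi = +inf, otherwise the midpoint (value + hi)/2. On '-', the current value becomes hi and we move to value - 1 if lo = -inf, otherwise the midpoint (lo + value)/2.
Start at 0.
Step 1: sign = +, move right. Bounds: (0, +inf). Value = 1
Step 2: sign = -, move left. Bounds: (0, 1). Value = 1/2
Step 3: sign = +, move right. Bounds: (1/2, 1). Value = 3/4
Step 4: sign = +, move right. Bounds: (3/4, 1). Value = 7/8
The surreal number with sign expansion +-++ is 7/8.

7/8


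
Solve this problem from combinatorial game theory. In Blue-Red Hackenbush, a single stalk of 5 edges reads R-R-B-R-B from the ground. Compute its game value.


Edges (from ground): R-R-B-R-B
By Berlekamp's sign-expansion rule, a Blue-Red Hackenbush stalk has the value of the surreal number whose sign sequence is the edge sequence with B -> + and R -> -.
Sign sequence: --+-+
Trace the sign expansion in the surreal number tree, starting from 0:
Edge 1: R (sign -) -> bounds (-inf, 0), value = -1
Edge 2: R (sign -) -> bounds (-inf, -1), value = -2
Edge 3: B (sign +) -> bounds (-2, -1), value = -3/2
Edge 4: R (sign -) -> bounds (-2, -3/2), value = -7/4
Edge 5: B (sign +) -> bounds (-7/4, -3/2), value = -13/8
Game value = -13/8

-13/8


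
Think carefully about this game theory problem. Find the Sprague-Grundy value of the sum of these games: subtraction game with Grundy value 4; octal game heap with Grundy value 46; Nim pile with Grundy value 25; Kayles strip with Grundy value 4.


By the Sprague-Grundy theorem, the Grundy value of a sum of games is the XOR of individual Grundy values.
subtraction game: Grundy value = 4. Running XOR: 0 XOR 4 = 4
octal game heap: Grundy value = 46. Running XOR: 4 XOR 46 = 42
Nim pile: Grundy value = 25. Running XOR: 42 XOR 25 = 51
Kayles strip: Grundy value = 4. Running XOR: 51 XOR 4 = 55
The combined Grundy value is 55.

55


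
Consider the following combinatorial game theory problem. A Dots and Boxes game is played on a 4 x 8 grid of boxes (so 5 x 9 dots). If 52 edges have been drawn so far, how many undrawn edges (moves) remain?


Grid: 4 x 8 boxes, i.e. 5 rows and 9 columns of dots.
Horizontal edges: (rows + 1) * cols = 5 * 8 = 40
Vertical edges: rows * (cols + 1) = 4 * 9 = 36
Total edges: 40 + 36 = 76
Edges drawn: 52
Remaining: 76 - 52 = 24

24


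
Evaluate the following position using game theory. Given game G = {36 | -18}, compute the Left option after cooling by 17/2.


Original game: {36 | -18} (a switch {a | b} with a > b).
Cooling by t (for t below the temperature (a - b)/2 = 27) taxes each move by t: {a | b} cooled by t is {a - t | b + t}.
Cooling amount: t = 17/2
Cooled Left option: 36 - 17/2 = 55/2
Cooled Right option: -18 + 17/2 = -19/2
Cooled game: {55/2 | -19/2}
Left option = 55/2

55/2


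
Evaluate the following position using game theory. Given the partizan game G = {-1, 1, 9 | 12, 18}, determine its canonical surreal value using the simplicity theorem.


Left options: {-1, 1, 9}, max = 9
Right options: {12, 18}, min = 12
All options are numbers and max(Left) < min(Right), so by the simplicity theorem the value is the simplest (earliest-born) number strictly between 9 and 12.
Integers 10 through 11 all lie strictly between 9 and 12.
Among integers, the simplest (lowest birthday = smallest |n|; 0 is born on day 0, +-n on day n) is 10.
No non-integer in the interval can be simpler: if x is a non-integer in the interval, then floor(x) or ceil(x) also lies in the interval (the interval contains an integer), and both are proper prefixes of x's sign expansion, i.e. born earlier. So the game value is 10.
Game value = 10

10


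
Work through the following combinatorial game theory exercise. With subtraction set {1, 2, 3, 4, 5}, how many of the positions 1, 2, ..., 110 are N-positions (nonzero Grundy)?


Subtraction set S = {1, 2, 3, 4, 5}, so G(n) = n mod 6.
G(n) = 0 when n is a multiple of 6.
Multiples of 6 in [1, 110]: 18
N-positions (nonzero Grundy) = 110 - 18 = 92

92


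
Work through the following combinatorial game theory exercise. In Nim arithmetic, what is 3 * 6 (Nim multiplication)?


Nim multiplication is bilinear over XOR: (u XOR v) * w = (u*w) XOR (v*w).
So we split each operand into its bit components and XOR the pairwise Nim products.
3 = 1 + 2 (as XOR of powers of 2).
6 = 2 + 4 (as XOR of powers of 2).
Using the standard Nim-product table on single bits:
  2*2 = 3,   2*4 = 8,   2*8 = 12,
  4*4 = 6,   4*8 = 11,  8*8 = 13,
and  1*x = x (identity), k*l = l*k (commutative).
Pairwise Nim products:
  1 * 2 = 2
  1 * 4 = 4
  2 * 2 = 3
  2 * 4 = 8
XOR them: 2 XOR 4 XOR 3 XOR 8 = 13.
Result: 3 * 6 = 13 (in Nim).

13


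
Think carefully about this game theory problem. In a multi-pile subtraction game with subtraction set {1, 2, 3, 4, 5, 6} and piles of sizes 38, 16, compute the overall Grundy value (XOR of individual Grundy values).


Subtraction set: {1, 2, 3, 4, 5, 6}
For this subtraction set, G(n) = n mod 7 (period = max + 1 = 7).
Pile 1 (size 38): G(38) = 38 mod 7 = 3
Pile 2 (size 16): G(16) = 16 mod 7 = 2
Total Grundy value = XOR of all: 3 XOR 2 = 1

1


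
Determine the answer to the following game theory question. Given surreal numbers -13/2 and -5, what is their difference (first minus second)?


x = -13/2, y = -5
Converting to common denominator: 2
x = -13/2, y = -10/2
x - y = -13/2 - -5 = -3/2

-3/2


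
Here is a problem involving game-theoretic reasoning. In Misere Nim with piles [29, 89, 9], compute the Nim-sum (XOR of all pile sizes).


We need the XOR (exclusive or) of all pile sizes.
After XOR-ing pile 1 (size 29): 0 XOR 29 = 29
After XOR-ing pile 2 (size 89): 29 XOR 89 = 68
After XOR-ing pile 3 (size 9): 68 XOR 9 = 77
The Nim-value of this position is 77.

77


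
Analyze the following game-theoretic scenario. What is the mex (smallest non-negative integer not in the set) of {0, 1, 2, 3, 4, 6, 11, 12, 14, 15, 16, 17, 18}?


Set = {0, 1, 2, 3, 4, 6, 11, 12, 14, 15, 16, 17, 18}
0 is in the set.
1 is in the set.
2 is in the set.
3 is in the set.
4 is in the set.
5 is NOT in the set. This is the mex.
mex = 5

5


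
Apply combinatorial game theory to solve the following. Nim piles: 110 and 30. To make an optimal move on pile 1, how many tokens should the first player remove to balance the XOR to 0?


Piles: 110 and 30
Current XOR: 110 XOR 30 = 112 (non-zero, so this is an N-position).
To make the XOR zero, we need to find a move that balances the piles.
For pile 1 (size 110): target = 110 XOR 112 = 30
We reduce pile 1 from 110 to 30.
Tokens removed: 110 - 30 = 80
Verification: 30 XOR 30 = 0

80


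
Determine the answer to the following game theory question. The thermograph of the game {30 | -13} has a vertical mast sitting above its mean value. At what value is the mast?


Game = {30 | -13}, a switch {a | b} with numbers a > b.
Its thermograph has left wall a - t and right wall b + t, which meet at t = (a - b)/2, where both equal (a + b)/2. So the mast (mean value) is at (a + b)/2.
Mean = (30 + (-13))/2 = 17/2 = 17/2

17/2


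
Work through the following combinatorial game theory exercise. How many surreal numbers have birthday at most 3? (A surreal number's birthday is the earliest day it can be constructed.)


Day 0: {|} = 0 is born. Count = 1.
Day n: the number of surreal numbers born by day n is 2^(n+1) - 1.
By day 0: 2^1 - 1 = 1
By day 1: 2^2 - 1 = 3
By day 2: 2^3 - 1 = 7
By day 3: 2^4 - 1 = 15
By day 3: 15 surreal numbers.

15


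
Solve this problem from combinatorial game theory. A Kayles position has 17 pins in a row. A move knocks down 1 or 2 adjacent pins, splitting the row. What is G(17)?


Kayles: a move removes 1 or 2 adjacent pins from a contiguous row.
Removing pins from a row of k leaves two independent rows (a, b) with a + b = k - 1 (one pin) or a + b = k - 2 (two pins); an end removal gives a = 0.
By Sprague-Grundy, G(k) = mex{ G(a) XOR G(b) } over all these splits. G(0) = 0.
G(1): splits (0,0):0^0=0 -> mex({0}) = 1
G(2): splits (0,1):0^1=1 (0,0):0^0=0 -> mex({0, 1}) = 2
G(3): splits (0,2):0^2=2 (1,1):1^1=0 (0,1):0^1=1 -> mex({0, 1, 2}) = 3
G(4): splits (0,3):0^3=3 (1,2):1^2=3 (0,2):0^2=2 (1,1):1^1=0 -> mex({0, 2, 3}) = 1
G(5): splits (0,4):0^1=1 (1,3):1^3=2 (2,2):2^2=0 (0,3):0^3=3 (1,2):1^2=3 -> mex({0, 1, 2, 3}) = 4
G(6) = mex({0, 1, 2, 4}) = 3
G(7) = mex({0, 1, 3, 4, 5}) = 2
G(8) = mex({0, 2, 3, 5, 6}) = 1
G(9) = mex({0, 1, 2, 3, 6, 7}) = 4
G(10) = mex({0, 1, 3, 4, 5, 7}) = 2
G(11) = mex({0, 1, 2, 3, 4, 5}) = 6
G(12) = mex({0, 1, 2, 3, 5, 6, 7}) = 4
G(13) = mex({0, 2, 3, 4, 6, 7}) = 1
G(14) = mex({0, 1, 4, 5, 6, 7}) = 2
G(15) = mex({0, 1, 2, 3, 4, 5, 6}) = 7
G(16) = mex({0, 2, 3, 5, 6, 7}) = 1
G(17) = mex({0, 1, 2, 3, 5, 6, 7}) = 4
Therefore G(17) = 4.

4


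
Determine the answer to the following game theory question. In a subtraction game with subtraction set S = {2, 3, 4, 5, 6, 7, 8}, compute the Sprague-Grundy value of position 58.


The subtraction set is S = {2, 3, 4, 5, 6, 7, 8}.
G(k) = mex{ G(k - s) : s in S, s <= k }. We compute iteratively: G(0) = 0.
G(1) = mex({}) = 0
G(2) = mex({0}) = 1
G(3) = mex({0}) = 1
G(4) = mex({0, 1}) = 2
G(5) = mex({0, 1}) = 2
G(6) = mex({0, 1, 2}) = 3
G(7) = mex({0, 1, 2}) = 3
G(8) = mex({0, 1, 2, 3}) = 4
G(9) = mex({0, 1, 2, 3}) = 4
G(10) = mex({1, 2, 3, 4}) = 0
G(11) = mex({1, 2, 3, 4}) = 0
G(12) = mex({0, 2, 3, 4}) = 1
G(13) = mex({0, 2, 3, 4}) = 1
G(14) = mex({0, 1, 3, 4}) = 2
G(15) = mex({0, 1, 3, 4}) = 2
G(16) = mex({0, 1, 2, 4}) = 3
G(17) = mex({0, 1, 2, 4}) = 3
Observe that G(10)..G(17) = 0, 0, 1, 1, 2, 2, 3, 3 repeats G(0)..G(7) = 0, 0, 1, 1, 2, 2, 3, 3.
For k >= max(S) = 8, G(k) is determined by the previous 8 values G(k-8)..G(k-1); a window of 8 consecutive values has recurred shifted by 10, so by induction G(k + 10) = G(k) for all k >= 0: the sequence is periodic from the start with period 10.
One period: G(0..9) = 0, 0, 1, 1, 2, 2, 3, 3, 4, 4.
58 mod 10 = 8, so G(58) = G(8) = 4.

4


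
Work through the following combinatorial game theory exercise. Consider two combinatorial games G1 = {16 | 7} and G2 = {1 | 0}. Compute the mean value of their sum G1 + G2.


G1 = {16 | 7}, G2 = {1 | 0}
Each is a switch {a | b} with numbers a > b; its mean value is (a + b)/2, and mean value is additive over game sums: m(G1 + G2) = m(G1) + m(G2).
Mean of G1 = (16 + (7))/2 = 23/2 = 23/2
Mean of G2 = (1 + (0))/2 = 1/2 = 1/2
Mean of G1 + G2 = 23/2 + 1/2 = 12

12


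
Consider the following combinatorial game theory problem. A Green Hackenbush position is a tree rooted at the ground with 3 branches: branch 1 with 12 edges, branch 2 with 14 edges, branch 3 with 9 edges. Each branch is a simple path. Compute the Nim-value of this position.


The tree has 3 branches from the ground vertex.
In Green Hackenbush, the Nim-value of a simple path of length k is k.
Branch 1: length 12, Nim-value = 12
Branch 2: length 14, Nim-value = 14
Branch 3: length 9, Nim-value = 9
Total Nim-value = XOR of all branch values:
0 XOR 12 = 12
12 XOR 14 = 2
2 XOR 9 = 11
Nim-value of the tree = 11

11


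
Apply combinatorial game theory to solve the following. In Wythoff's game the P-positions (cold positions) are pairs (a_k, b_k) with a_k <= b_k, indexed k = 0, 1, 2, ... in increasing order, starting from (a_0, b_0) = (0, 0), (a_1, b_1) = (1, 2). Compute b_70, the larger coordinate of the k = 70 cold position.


By Wythoff's theorem, a_k = floor(k * phi) and b_k = floor(k * phi^2) = a_k + k, where phi = (1 + sqrt(5))/2 is the golden ratio.
phi = (1 + sqrt(5))/2 = 1.618034
phi^2 = phi + 1 = 2.618034
k = 70
k * phi^2 = 70 * 2.618034 = 183.262379
b_70 = floor(k * phi^2) = 183 (check: a_70 + k = 113 + 70 = 183)

183


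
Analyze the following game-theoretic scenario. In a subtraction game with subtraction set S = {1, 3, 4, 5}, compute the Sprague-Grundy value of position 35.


The subtraction set is S = {1, 3, 4, 5}.
G(k) = mex{ G(k - s) : s in S, s <= k }. We compute iteratively: G(0) = 0.
G(1) = mex({0}) = 1
G(2) = mex({1}) = 0
G(3) = mex({0}) = 1
G(4) = mex({0, 1}) = 2
G(5) = mex({0, 1, 2}) = 3
G(6) = mex({0, 1, 3}) = 2
G(7) = mex({0, 1, 2}) = 3
G(8) = mex({1, 2, 3}) = 0
G(9) = mex({0, 2, 3}) = 1
G(10) = mex({1, 2, 3}) = 0
G(11) = mex({0, 2, 3}) = 1
G(12) = mex({0, 1, 3}) = 2
Observe that G(8)..G(12) = 0, 1, 0, 1, 2 repeats G(0)..G(4) = 0, 1, 0, 1, 2.
For k >= max(S) = 5, G(k) is determined by the previous 5 values G(k-5)..G(k-1); a window of 5 consecutive values has recurred shifted by 8, so by induction G(k + 8) = G(k) for all k >= 0: the sequence is periodic from the start with period 8.
One period: G(0..7) = 0, 1, 0, 1, 2, 3, 2, 3.
35 mod 8 = 3, so G(35) = G(3) = 1.

1


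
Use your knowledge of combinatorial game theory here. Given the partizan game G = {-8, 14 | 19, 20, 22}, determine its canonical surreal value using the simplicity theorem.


Left options: {-8, 14}, max = 14
Right options: {19, 20, 22}, min = 19
All options are numbers and max(Left) < min(Right), so by the simplicity theorem the value is the simplest (earliest-born) number strictly between 14 and 19.
Integers 15 through 18 all lie strictly between 14 and 19.
Among integers, the simplest (lowest birthday = smallest |n|; 0 is born on day 0, +-n on day n) is 15.
No non-integer in the interval can be simpler: if x is a non-integer in the interval, then floor(x) or ceil(x) also lies in the interval (the interval contains an integer), and both are proper prefixes of x's sign expansion, i.e. born earlier. So the game value is 15.
Game value = 15

15


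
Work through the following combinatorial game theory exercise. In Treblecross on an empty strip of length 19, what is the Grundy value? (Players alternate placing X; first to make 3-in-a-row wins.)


Treblecross: place X on empty cells; 3-in-a-row wins.
Playing within two cells of an existing X lets the opponent win at once, so sensible play treats the cells i-2..i+2 around each X as dead. The player left with no safe cell loses, so this is a normal-play take-away game on strips of safe cells.
Placing X at cell i (0-indexed) of a strip of k safe cells leaves independent strips of sizes max(0, i-2) and max(0, k-i-3). Hence G(k) = mex{ G(max(0,i-2)) XOR G(max(0,k-i-3)) : 0 <= i < k }, with G(0) = 0.
G(1): splits (0,0):0^0=0 -> mex({0}) = 1
G(2): splits (0,0):0^0=0 -> mex({0}) = 1
G(3): splits (0,0):0^0=0 -> mex({0}) = 1
G(4): splits (0,1):0^1=1 (0,0):0^0=0 -> mex({0, 1}) = 2
G(5): splits (0,2):0^1=1 (0,1):0^1=1 (0,0):0^0=0 -> mex({0, 1}) = 2
G(6) = mex({1}) = 0
G(7) = mex({0, 1, 2}) = 3
G(8) = mex({0, 1, 2}) = 3
G(9) = mex({0, 2}) = 1
G(10) = mex({0, 2, 3}) = 1
G(11) = mex({0, 3}) = 1
G(12) = mex({1, 3}) = 0
G(13) = mex({0, 1, 2, 3}) = 4
G(14) = mex({0, 1, 2}) = 3
G(15) = mex({0, 1, 2}) = 3
G(16) = mex({0, 1, 2, 4}) = 3
G(17) = mex({0, 1, 3, 4}) = 2
G(18) = mex({0, 1, 3, 4}) = 2
G(19) = mex({0, 1, 3, 5}) = 2
Therefore G(19) = 2.

2


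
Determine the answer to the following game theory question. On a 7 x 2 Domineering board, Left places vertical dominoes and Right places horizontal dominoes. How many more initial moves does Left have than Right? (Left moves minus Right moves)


Board is 7 x 2 (rows x cols).
Left (vertical) placements: (rows-1) * cols = 6 * 2 = 12
Right (horizontal) placements: rows * (cols-1) = 7 * 1 = 7
Advantage = Left - Right = 12 - 7 = 5

5


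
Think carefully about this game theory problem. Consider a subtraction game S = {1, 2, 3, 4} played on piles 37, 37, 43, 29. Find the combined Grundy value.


Subtraction set: {1, 2, 3, 4}
For this subtraction set, G(n) = n mod 5 (period = max + 1 = 5).
Pile 1 (size 37): G(37) = 37 mod 5 = 2
Pile 2 (size 37): G(37) = 37 mod 5 = 2
Pile 3 (size 43): G(43) = 43 mod 5 = 3
Pile 4 (size 29): G(29) = 29 mod 5 = 4
Total Grundy value = XOR of all: 2 XOR 2 XOR 3 XOR 4 = 7

7


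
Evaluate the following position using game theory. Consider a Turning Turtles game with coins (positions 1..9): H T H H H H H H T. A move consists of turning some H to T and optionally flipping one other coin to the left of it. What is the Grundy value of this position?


Coins: H T H H H H H H T
Key fact: a single head at position k behaves exactly like a Nim heap of size k (turning it to T and optionally flipping a coin at j < k corresponds to moving the heap from k to j, or to 0), and heads combine as a disjunctive sum (two heads at the same place would cancel, matching j XOR j = 0). So the Nim-value is the XOR of the 1-indexed positions of the heads.
Face-up positions (1-indexed): [1, 3, 4, 5, 6, 7, 8]
XOR 0 with 1: 0 XOR 1 = 1
XOR 1 with 3: 1 XOR 3 = 2
XOR 2 with 4: 2 XOR 4 = 6
XOR 6 with 5: 6 XOR 5 = 3
XOR 3 with 6: 3 XOR 6 = 5
XOR 5 with 7: 5 XOR 7 = 2
XOR 2 with 8: 2 XOR 8 = 10
Nim-value = 10

10


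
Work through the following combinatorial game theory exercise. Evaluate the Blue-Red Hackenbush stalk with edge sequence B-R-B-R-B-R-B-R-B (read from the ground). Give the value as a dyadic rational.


Edges (from ground): B-R-B-R-B-R-B-R-B
By Berlekamp's sign-expansion rule, a Blue-Red Hackenbush stalk has the value of the surreal number whose sign sequence is the edge sequence with B -> + and R -> -.
Sign sequence: +-+-+-+-+
Trace the sign expansion in the surreal number tree, starting from 0:
Edge 1: B (sign +) -> bounds (0, +inf), value = 1
Edge 2: R (sign -) -> bounds (0, 1), value = 1/2
Edge 3: B (sign +) -> bounds (1/2, 1), value = 3/4
Edge 4: R (sign -) -> bounds (1/2, 3/4), value = 5/8
Edge 5: B (sign +) -> bounds (5/8, 3/4), value = 11/16
Edge 6: R (sign -) -> bounds (5/8, 11/16), value = 21/32
Edge 7: B (sign +) -> bounds (21/32, 11/16), value = 43/64
Edge 8: R (sign -) -> bounds (21/32, 43/64), value = 85/128
Edge 9: B (sign +) -> bounds (85/128, 43/64), value = 171/256
Game value = 171/256

171/256


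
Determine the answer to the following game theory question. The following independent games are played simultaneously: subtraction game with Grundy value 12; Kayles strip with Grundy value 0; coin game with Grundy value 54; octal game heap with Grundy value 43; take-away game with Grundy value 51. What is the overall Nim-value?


By the Sprague-Grundy theorem, the Grundy value of a sum of games is the XOR of individual Grundy values.
subtraction game: Grundy value = 12. Running XOR: 0 XOR 12 = 12
Kayles strip: Grundy value = 0. Running XOR: 12 XOR 0 = 12
coin game: Grundy value = 54. Running XOR: 12 XOR 54 = 58
octal game heap: Grundy value = 43. Running XOR: 58 XOR 43 = 17
take-away game: Grundy value = 51. Running XOR: 17 XOR 51 = 34
The combined Grundy value is 34.

34


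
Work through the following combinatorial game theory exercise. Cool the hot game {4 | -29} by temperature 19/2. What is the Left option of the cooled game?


Original game: {4 | -29} (a switch {a | b} with a > b).
Cooling by t (for t below the temperature (a - b)/2 = 33/2) taxes each move by t: {a | b} cooled by t is {a - t | b + t}.
Cooling amount: t = 19/2
Cooled Left option: 4 - 19/2 = -11/2
Cooled Right option: -29 + 19/2 = -39/2
Cooled game: {-11/2 | -39/2}
Left option = -11/2

-11/2


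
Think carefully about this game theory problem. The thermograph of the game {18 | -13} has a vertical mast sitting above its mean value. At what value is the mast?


Game = {18 | -13}, a switch {a | b} with numbers a > b.
Its thermograph has left wall a - t and right wall b + t, which meet at t = (a - b)/2, where both equal (a + b)/2. So the mast (mean value) is at (a + b)/2.
Mean = (18 + (-13))/2 = 5/2 = 5/2

5/2


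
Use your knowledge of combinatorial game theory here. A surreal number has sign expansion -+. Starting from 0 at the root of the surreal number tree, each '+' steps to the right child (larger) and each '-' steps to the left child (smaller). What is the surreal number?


Sign expansion: -+
Rule: track bounds (lo, hi), initially (-inf, +inf). On '+', the current value becomes lo and we move to the simplest number in (value, hi): value + 1 if hi = +inf, otherwise the midpoint (value + hi)/2. On '-', the current value becomes hi and we move to value - 1 if lo = -inf, otherwise the midpoint (lo + value)/2.
Start at 0.
Step 1: sign = -, move left. Bounds: (-inf, 0). Value = -1
Step 2: sign = +, move right. Bounds: (-1, 0). Value = -1/2
The surreal number with sign expansion -+ is -1/2.

-1/2


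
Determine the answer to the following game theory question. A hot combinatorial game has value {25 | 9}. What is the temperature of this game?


The game is {25 | 9}, a switch {a | b} with numbers a > b.
Cooling {a | b} by t gives {a - t | b + t}, which stops being hot when a - t = b + t, i.e. at t = (a - b)/2. So the temperature of a switch is (a - b)/2.
Temperature = (Left option - Right option) / 2
= (25 - (9)) / 2
= 16 / 2
= 8

8


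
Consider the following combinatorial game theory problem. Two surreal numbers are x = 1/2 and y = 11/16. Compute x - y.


x = 1/2, y = 11/16
Converting to common denominator: 16
x = 8/16, y = 11/16
x - y = 1/2 - 11/16 = -3/16

-3/16


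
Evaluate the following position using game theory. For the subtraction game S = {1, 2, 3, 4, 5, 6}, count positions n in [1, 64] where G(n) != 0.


Subtraction set S = {1, 2, 3, 4, 5, 6}, so G(n) = n mod 7.
G(n) = 0 when n is a multiple of 7.
Multiples of 7 in [1, 64]: 9
N-positions (nonzero Grundy) = 64 - 9 = 55

55


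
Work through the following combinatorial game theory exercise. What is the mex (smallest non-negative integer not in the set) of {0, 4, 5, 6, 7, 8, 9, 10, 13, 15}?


Set = {0, 4, 5, 6, 7, 8, 9, 10, 13, 15}
0 is in the set.
1 is NOT in the set. This is the mex.
mex = 1

1


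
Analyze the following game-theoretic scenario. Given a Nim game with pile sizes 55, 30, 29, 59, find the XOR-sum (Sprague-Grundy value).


We need the XOR (exclusive or) of all pile sizes.
After XOR-ing pile 1 (size 55): 0 XOR 55 = 55
After XOR-ing pile 2 (size 30): 55 XOR 30 = 41
After XOR-ing pile 3 (size 29): 41 XOR 29 = 52
After XOR-ing pile 4 (size 59): 52 XOR 59 = 15
The Nim-value of this position is 15.

15


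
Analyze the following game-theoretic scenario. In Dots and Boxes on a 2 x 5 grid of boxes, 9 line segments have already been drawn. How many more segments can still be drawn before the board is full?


Grid: 2 x 5 boxes, i.e. 3 rows and 6 columns of dots.
Horizontal edges: (rows + 1) * cols = 3 * 5 = 15
Vertical edges: rows * (cols + 1) = 2 * 6 = 12
Total edges: 15 + 12 = 27
Edges drawn: 9
Remaining: 27 - 9 = 18

18


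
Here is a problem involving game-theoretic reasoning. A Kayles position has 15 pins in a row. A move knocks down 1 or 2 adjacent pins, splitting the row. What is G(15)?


Kayles: a move removes 1 or 2 adjacent pins from a contiguous row.
Removing pins from a row of k leaves two independent rows (a, b) with a + b = k - 1 (one pin) or a + b = k - 2 (two pins); an end removal gives a = 0.
By Sprague-Grundy, G(k) = mex{ G(a) XOR G(b) } over all these splits. G(0) = 0.
G(1): splits (0,0):0^0=0 -> mex({0}) = 1
G(2): splits (0,1):0^1=1 (0,0):0^0=0 -> mex({0, 1}) = 2
G(3): splits (0,2):0^2=2 (1,1):1^1=0 (0,1):0^1=1 -> mex({0, 1, 2}) = 3
G(4): splits (0,3):0^3=3 (1,2):1^2=3 (0,2):0^2=2 (1,1):1^1=0 -> mex({0, 2, 3}) = 1
G(5): splits (0,4):0^1=1 (1,3):1^3=2 (2,2):2^2=0 (0,3):0^3=3 (1,2):1^2=3 -> mex({0, 1, 2, 3}) = 4
G(6) = mex({0, 1, 2, 4}) = 3
G(7) = mex({0, 1, 3, 4, 5}) = 2
G(8) = mex({0, 2, 3, 5, 6}) = 1
G(9) = mex({0, 1, 2, 3, 6, 7}) = 4
G(10) = mex({0, 1, 3, 4, 5, 7}) = 2
G(11) = mex({0, 1, 2, 3, 4, 5}) = 6
G(12) = mex({0, 1, 2, 3, 5, 6, 7}) = 4
G(13) = mex({0, 2, 3, 4, 6, 7}) = 1
G(14) = mex({0, 1, 4, 5, 6, 7}) = 2
G(15) = mex({0, 1, 2, 3, 4, 5, 6}) = 7
Therefore G(15) = 7.

7


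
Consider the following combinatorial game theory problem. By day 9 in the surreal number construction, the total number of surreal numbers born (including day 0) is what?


Day 0: {|} = 0 is born. Count = 1.
Day n: the number of surreal numbers born by day n is 2^(n+1) - 1.
By day 0: 2^1 - 1 = 1
By day 1: 2^2 - 1 = 3
By day 2: 2^3 - 1 = 7
By day 3: 2^4 - 1 = 15
By day 4: 2^5 - 1 = 31
By day 5: 2^6 - 1 = 63
By day 6: 2^7 - 1 = 127
By day 7: 2^8 - 1 = 255
By day 8: 2^9 - 1 = 511
By day 9: 2^10 - 1 = 1023
By day 9: 1023 surreal numbers.

1023


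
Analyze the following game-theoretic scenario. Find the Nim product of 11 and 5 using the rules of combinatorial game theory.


Nim multiplication is bilinear over XOR: (u XOR v) * w = (u*w) XOR (v*w).
So we split each operand into its bit components and XOR the pairwise Nim products.
11 = 1 + 2 + 8 (as XOR of powers of 2).
5 = 1 + 4 (as XOR of powers of 2).
Using the standard Nim-product table on single bits:
  2*2 = 3,   2*4 = 8,   2*8 = 12,
  4*4 = 6,   4*8 = 11,  8*8 = 13,
and  1*x = x (identity), k*l = l*k (commutative).
Pairwise Nim products:
  1 * 1 = 1
  1 * 4 = 4
  2 * 1 = 2
  2 * 4 = 8
  8 * 1 = 8
  8 * 4 = 11
XOR them: 1 XOR 4 XOR 2 XOR 8 XOR 8 XOR 11 = 12.
Result: 11 * 5 = 12 (in Nim).

12


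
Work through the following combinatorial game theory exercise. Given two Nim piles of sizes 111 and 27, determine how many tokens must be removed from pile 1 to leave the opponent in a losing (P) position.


Piles: 111 and 27
Current XOR: 111 XOR 27 = 116 (non-zero, so this is an N-position).
To make the XOR zero, we need to find a move that balances the piles.
For pile 1 (size 111): target = 111 XOR 116 = 27
We reduce pile 1 from 111 to 27.
Tokens removed: 111 - 27 = 84
Verification: 27 XOR 27 = 0

84


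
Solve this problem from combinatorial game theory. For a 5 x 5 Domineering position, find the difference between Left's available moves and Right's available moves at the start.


Board is 5 x 5 (rows x cols).
Left (vertical) placements: (rows-1) * cols = 4 * 5 = 20
Right (horizontal) placements: rows * (cols-1) = 5 * 4 = 20
Advantage = Left - Right = 20 - 20 = 0

0


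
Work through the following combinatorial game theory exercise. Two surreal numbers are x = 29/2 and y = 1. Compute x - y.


x = 29/2, y = 1
Converting to common denominator: 2
x = 29/2, y = 2/2
x - y = 29/2 - 1 = 27/2

27/2


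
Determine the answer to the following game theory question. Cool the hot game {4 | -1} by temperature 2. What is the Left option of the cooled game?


Original game: {4 | -1} (a switch {a | b} with a > b).
Cooling by t (for t below the temperature (a - b)/2 = 5/2) taxes each move by t: {a | b} cooled by t is {a - t | b + t}.
Cooling amount: t = 2
Cooled Left option: 4 - 2 = 2
Cooled Right option: -1 + 2 = 1
Cooled game: {2 | 1}
Left option = 2

2


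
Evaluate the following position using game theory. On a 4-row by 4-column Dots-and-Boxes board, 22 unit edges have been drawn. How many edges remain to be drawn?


Grid: 4 x 4 boxes, i.e. 5 rows and 5 columns of dots.
Horizontal edges: (rows + 1) * cols = 5 * 4 = 20
Vertical edges: rows * (cols + 1) = 4 * 5 = 20
Total edges: 20 + 20 = 40
Edges drawn: 22
Remaining: 40 - 22 = 18

18


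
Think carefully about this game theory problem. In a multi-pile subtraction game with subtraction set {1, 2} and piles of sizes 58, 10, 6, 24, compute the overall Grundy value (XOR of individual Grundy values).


Subtraction set: {1, 2}
For this subtraction set, G(n) = n mod 3 (period = max + 1 = 3).
Pile 1 (size 58): G(58) = 58 mod 3 = 1
Pile 2 (size 10): G(10) = 10 mod 3 = 1
Pile 3 (size 6): G(6) = 6 mod 3 = 0
Pile 4 (size 24): G(24) = 24 mod 3 = 0
Total Grundy value = XOR of all: 1 XOR 1 XOR 0 XOR 0 = 0

0


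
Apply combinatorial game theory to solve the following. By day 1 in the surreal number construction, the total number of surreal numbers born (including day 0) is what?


Day 0: {|} = 0 is born. Count = 1.
Day n: the number of surreal numbers born by day n is 2^(n+1) - 1.
By day 0: 2^1 - 1 = 1
By day 1: 2^2 - 1 = 3
By day 1: 3 surreal numbers.

3
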